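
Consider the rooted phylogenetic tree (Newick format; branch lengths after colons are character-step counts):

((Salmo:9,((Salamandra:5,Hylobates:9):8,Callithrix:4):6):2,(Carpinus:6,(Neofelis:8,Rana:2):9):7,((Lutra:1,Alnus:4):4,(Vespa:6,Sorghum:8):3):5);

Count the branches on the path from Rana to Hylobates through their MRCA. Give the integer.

7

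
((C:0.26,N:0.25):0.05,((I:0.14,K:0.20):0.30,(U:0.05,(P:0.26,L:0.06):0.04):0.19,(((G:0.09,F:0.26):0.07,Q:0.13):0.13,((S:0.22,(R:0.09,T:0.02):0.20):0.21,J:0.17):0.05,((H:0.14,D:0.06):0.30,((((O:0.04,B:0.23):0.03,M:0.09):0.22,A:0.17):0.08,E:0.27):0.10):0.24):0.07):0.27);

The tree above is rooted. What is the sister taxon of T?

T attaches to the tree at the node subtending (R,T).
The other lineage descending from that same node — the sister group — is the single tip R.

R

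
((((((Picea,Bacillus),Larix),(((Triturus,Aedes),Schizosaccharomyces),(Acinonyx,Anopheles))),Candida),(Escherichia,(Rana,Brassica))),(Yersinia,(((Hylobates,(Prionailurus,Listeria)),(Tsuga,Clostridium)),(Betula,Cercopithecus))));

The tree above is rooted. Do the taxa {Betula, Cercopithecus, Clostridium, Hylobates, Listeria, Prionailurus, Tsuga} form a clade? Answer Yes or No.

Yes

The most recent common ancestor of these taxa subtends (((Hylobates,(Prionailurus,Listeria)),(Tsuga,Clostridium)),(Betula,Cercopithecus)).
That clade has exactly 7 tips — every listed taxon and nothing else — so the group is monophyletic.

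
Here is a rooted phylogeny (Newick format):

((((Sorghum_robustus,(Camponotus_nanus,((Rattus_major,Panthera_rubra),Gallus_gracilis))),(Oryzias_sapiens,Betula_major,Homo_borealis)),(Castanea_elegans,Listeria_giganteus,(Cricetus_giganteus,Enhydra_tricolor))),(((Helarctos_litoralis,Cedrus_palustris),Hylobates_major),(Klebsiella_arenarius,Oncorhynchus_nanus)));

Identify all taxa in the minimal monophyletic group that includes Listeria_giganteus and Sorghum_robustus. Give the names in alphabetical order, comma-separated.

Betula_major, Camponotus_nanus, Castanea_elegans, Cricetus_giganteus, Enhydra_tricolor, Gallus_gracilis, Homo_borealis, Listeria_giganteus, Oryzias_sapiens, Panthera_rubra, Rattus_major, Sorghum_robustus

Tracing Listeria_giganteus: it sits inside (Castanea_elegans,Listeria_giganteus,(Cricetus_giganteus,Enhydra_tricolor)).
Tracing Sorghum_robustus: it sits inside (Sorghum_robustus,(Camponotus_nanus,((Rattus_major,Panthera_rubra),Gallus_gracilis))).
The smallest clade enclosing both is (((Sorghum_robustus,(Camponotus_nanus,((Rattus_major,Panthera_rubra),Gallus_gracilis))),(Oryzias_sapiens,Betula_major,Homo_borealis)),(Castanea_elegans,Listeria_giganteus,(Cricetus_giganteus,Enhydra_tricolor))); the answer is its 12 terminal taxa in alphabetical order.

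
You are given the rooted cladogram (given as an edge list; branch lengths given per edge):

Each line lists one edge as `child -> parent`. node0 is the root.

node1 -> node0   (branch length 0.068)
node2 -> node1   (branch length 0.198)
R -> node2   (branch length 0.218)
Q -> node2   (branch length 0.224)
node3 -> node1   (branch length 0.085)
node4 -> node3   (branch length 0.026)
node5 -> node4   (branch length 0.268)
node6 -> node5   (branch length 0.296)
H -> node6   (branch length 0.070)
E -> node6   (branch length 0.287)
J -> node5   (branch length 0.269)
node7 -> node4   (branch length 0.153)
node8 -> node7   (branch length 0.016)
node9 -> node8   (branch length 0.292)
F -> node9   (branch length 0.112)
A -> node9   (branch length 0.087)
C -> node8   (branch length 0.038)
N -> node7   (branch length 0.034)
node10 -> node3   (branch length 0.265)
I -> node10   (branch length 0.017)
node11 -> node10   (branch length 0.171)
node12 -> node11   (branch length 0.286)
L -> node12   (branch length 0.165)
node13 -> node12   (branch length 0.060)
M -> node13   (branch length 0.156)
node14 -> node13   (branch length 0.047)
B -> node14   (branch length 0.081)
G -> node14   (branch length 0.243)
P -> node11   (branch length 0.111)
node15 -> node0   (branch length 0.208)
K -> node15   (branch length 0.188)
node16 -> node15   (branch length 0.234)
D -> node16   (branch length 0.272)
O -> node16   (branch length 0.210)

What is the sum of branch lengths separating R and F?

1.100

The path runs R → … → MRCA → … → F; the MRCA is the node subtending ((R,Q),((((H,E),J),(((F,A),C),N)),(I,((L,(M,(B,G))),P)))).
Branch lengths along that path: 0.218 + 0.198 + 0.085 + 0.026 + 0.153 + 0.016 + 0.292 + 0.112 = 1.100.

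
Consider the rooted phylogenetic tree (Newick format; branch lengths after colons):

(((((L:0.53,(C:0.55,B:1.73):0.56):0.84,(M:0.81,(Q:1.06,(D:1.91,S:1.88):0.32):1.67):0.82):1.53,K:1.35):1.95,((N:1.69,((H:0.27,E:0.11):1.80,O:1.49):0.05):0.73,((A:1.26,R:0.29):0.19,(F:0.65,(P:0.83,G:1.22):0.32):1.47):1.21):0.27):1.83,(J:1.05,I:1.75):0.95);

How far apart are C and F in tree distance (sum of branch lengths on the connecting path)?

9.03

The path runs C → … → MRCA → … → F; the MRCA is the node subtending ((((L,(C,B)),(M,(Q,(D,S)))),K),((N,((H,E),O)),((A,R),(F,(P,G))))).
Branch lengths along that path: 0.55 + 0.56 + 0.84 + 1.53 + 1.95 + 0.27 + 1.21 + 1.47 + 0.65 = 9.03.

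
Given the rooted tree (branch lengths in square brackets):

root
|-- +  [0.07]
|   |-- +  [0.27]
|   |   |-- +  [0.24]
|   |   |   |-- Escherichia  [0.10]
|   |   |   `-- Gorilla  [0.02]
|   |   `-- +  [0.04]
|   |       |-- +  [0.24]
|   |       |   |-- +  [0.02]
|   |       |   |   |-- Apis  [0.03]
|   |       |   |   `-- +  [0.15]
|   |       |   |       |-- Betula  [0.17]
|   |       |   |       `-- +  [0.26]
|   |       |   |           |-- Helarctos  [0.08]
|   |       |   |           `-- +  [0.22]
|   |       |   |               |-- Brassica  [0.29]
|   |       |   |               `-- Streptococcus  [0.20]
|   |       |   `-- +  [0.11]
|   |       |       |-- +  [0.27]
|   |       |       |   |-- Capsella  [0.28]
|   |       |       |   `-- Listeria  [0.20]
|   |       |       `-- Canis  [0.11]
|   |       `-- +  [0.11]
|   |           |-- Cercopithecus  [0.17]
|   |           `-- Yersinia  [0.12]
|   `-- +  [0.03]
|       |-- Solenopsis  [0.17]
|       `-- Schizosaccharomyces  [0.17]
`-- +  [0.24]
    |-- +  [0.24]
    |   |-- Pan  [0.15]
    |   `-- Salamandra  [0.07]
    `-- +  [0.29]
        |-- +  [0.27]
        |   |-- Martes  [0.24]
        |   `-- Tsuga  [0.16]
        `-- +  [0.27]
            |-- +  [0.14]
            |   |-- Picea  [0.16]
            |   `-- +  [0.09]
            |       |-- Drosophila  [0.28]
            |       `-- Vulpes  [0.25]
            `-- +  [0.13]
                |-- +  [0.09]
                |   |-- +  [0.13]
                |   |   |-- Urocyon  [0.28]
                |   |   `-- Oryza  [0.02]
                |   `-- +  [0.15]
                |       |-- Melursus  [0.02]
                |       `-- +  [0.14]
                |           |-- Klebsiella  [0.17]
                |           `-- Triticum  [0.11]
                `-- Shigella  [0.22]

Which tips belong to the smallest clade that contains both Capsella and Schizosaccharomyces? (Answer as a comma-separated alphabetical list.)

Apis, Betula, Brassica, Canis, Capsella, Cercopithecus, Escherichia, Gorilla, Helarctos, Listeria, Schizosaccharomyces, Solenopsis, Streptococcus, Yersinia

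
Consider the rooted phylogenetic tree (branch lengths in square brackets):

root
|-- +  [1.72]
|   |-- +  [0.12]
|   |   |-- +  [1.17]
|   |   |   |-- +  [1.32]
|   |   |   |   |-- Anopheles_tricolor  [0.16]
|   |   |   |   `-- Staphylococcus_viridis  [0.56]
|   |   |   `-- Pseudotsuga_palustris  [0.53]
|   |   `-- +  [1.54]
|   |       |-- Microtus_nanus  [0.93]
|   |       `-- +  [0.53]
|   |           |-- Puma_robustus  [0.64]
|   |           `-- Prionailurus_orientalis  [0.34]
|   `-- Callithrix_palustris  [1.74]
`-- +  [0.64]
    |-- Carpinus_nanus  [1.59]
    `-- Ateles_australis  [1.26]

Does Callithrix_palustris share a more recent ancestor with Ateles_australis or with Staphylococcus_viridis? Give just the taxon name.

Staphylococcus_viridis

The MRCA of Callithrix_palustris and Staphylococcus_viridis subtends ((((Anopheles_tricolor,Staphylococcus_viridis),Pseudotsuga_palustris),(Microtus_nanus,(Puma_robustus,Prionailurus_orientalis))),Callithrix_palustris) (7 taxa).
The MRCA of Callithrix_palustris and Ateles_australis is the root, subtending the entire tree (9 taxa).
The first is nested inside the second, so Callithrix_palustris shares a more recent common ancestor with Staphylococcus_viridis.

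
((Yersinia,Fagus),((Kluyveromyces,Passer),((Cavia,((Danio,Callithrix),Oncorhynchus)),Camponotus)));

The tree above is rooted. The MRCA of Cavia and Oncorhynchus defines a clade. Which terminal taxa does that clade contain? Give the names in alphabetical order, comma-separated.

Tracing Cavia: it sits inside (Cavia,((Danio,Callithrix),Oncorhynchus)).
Tracing Oncorhynchus: it sits inside ((Danio,Callithrix),Oncorhynchus).
The smallest clade enclosing both is (Cavia,((Danio,Callithrix),Oncorhynchus)); the answer is its 4 terminal taxa in alphabetical order.

Callithrix, Cavia, Danio, Oncorhynchus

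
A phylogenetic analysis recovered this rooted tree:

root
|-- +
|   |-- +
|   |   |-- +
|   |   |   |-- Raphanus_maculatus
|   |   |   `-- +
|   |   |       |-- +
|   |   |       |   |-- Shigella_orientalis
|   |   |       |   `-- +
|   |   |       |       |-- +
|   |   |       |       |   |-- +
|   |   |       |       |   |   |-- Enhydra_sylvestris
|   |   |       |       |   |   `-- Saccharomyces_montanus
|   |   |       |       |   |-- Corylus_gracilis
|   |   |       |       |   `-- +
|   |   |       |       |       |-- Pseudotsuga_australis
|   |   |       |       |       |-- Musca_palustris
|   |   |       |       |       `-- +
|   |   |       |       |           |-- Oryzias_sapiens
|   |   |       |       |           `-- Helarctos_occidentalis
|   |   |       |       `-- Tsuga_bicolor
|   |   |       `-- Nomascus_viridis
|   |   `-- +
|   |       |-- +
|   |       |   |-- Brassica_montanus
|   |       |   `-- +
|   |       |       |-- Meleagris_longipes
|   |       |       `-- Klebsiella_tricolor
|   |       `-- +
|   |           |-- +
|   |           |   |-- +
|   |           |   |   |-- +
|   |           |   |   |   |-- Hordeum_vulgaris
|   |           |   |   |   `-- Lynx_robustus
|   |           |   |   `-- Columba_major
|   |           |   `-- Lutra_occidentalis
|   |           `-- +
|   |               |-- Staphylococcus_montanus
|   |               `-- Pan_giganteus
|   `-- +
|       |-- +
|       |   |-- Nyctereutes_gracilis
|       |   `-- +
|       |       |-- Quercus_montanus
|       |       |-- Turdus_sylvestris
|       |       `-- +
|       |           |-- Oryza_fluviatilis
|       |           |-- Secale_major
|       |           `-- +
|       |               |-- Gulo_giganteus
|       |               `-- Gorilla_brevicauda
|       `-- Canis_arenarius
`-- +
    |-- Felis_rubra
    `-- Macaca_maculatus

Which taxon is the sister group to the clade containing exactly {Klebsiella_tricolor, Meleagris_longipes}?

The clade containing exactly {Klebsiella_tricolor, Meleagris_longipes} attaches to the tree at the node subtending (Brassica_montanus,(Meleagris_longipes,Klebsiella_tricolor)).
The other lineage descending from that same node — the sister group — is the single tip Brassica_montanus.

Brassica_montanus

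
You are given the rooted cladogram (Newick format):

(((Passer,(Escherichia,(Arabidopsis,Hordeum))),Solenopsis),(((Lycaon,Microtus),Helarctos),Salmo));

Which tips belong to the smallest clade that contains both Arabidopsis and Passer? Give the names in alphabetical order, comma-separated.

Arabidopsis, Escherichia, Hordeum, Passer

Tracing Arabidopsis: it sits inside (Arabidopsis,Hordeum).
Tracing Passer: it sits inside (Passer,(Escherichia,(Arabidopsis,Hordeum))).
The smallest clade enclosing both is (Passer,(Escherichia,(Arabidopsis,Hordeum))); the answer is its 4 terminal taxa in alphabetical order.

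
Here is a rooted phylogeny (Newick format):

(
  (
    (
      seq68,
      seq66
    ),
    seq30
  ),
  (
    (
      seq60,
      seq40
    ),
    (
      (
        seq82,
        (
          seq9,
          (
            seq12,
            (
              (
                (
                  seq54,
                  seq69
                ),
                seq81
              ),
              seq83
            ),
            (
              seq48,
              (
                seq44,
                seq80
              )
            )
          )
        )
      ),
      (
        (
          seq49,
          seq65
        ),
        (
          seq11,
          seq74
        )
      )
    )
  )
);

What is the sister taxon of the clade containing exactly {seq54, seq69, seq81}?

The clade containing exactly {seq54, seq69, seq81} attaches to the tree at the node subtending (((seq54,seq69),seq81),seq83).
The other lineage descending from that same node — the sister group — is the single tip seq83.

seq83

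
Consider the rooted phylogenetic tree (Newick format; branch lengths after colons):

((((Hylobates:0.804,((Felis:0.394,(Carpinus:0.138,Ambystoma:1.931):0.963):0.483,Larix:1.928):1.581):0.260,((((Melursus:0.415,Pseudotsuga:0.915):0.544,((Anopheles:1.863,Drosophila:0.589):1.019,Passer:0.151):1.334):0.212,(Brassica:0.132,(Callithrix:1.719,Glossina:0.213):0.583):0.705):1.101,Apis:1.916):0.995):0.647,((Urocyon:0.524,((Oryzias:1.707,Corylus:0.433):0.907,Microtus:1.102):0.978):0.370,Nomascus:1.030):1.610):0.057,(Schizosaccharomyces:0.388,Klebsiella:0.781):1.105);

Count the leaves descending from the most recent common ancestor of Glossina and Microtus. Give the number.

The MRCA of Glossina and Microtus is the node subtending (((Hylobates,((Felis,(Carpinus,Ambystoma)),Larix)),((((Melursus,Pseudotsuga),((Anopheles,Drosophila),Passer)),(Brassica,(Callithrix,Glossina))),Apis)),((Urocyon,((Oryzias,Corylus),Microtus)),Nomascus)).
That clade contains 19 terminal taxa: Ambystoma, Anopheles, Apis, Brassica, Callithrix, Carpinus, Corylus, Drosophila, Felis, Glossina, Hylobates, Larix, Melursus, Microtus, Nomascus, Oryzias, Passer, Pseudotsuga, Urocyon.

19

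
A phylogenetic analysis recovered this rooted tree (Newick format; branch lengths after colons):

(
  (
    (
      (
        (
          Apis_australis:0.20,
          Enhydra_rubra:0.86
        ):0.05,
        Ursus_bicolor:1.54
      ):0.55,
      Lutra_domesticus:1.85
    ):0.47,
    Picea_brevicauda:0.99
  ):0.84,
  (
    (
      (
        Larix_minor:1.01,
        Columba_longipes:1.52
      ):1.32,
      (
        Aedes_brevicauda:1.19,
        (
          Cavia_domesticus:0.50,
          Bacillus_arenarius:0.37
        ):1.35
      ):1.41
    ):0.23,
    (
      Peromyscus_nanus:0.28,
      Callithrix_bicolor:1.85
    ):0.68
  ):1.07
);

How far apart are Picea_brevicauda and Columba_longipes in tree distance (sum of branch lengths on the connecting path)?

The path runs Picea_brevicauda → … → MRCA → … → Columba_longipes; the MRCA is the root of the tree.
Branch lengths along that path: 0.99 + 0.84 + 1.07 + 0.23 + 1.32 + 1.52 = 5.97.

5.97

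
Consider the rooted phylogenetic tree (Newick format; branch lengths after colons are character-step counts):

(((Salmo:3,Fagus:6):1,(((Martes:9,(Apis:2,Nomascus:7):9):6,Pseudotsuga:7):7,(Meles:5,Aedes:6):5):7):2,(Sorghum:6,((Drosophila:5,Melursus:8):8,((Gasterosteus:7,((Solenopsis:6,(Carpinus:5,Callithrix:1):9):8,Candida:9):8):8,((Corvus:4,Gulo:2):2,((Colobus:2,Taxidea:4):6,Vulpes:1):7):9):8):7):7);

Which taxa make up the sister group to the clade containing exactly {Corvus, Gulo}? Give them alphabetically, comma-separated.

The clade containing exactly {Corvus, Gulo} attaches to the tree at the node subtending ((Corvus,Gulo),((Colobus,Taxidea),Vulpes)).
The other lineage descending from that same node — the sister group — is ((Colobus,Taxidea),Vulpes); its 3 tips in alphabetical order are the answer.

Colobus, Taxidea, Vulpes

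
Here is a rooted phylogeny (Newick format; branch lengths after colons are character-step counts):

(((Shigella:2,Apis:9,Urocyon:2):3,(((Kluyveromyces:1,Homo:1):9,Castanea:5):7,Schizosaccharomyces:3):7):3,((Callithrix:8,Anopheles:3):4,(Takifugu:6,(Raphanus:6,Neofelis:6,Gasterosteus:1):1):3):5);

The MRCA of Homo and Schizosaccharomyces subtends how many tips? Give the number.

The MRCA of Homo and Schizosaccharomyces is the node subtending (((Kluyveromyces,Homo),Castanea),Schizosaccharomyces).
That clade contains 4 terminal taxa: Castanea, Homo, Kluyveromyces, Schizosaccharomyces.

4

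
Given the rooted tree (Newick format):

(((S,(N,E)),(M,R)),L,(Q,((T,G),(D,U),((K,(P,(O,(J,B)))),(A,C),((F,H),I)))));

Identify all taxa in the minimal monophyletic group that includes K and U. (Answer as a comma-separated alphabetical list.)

A, B, C, D, F, G, H, I, J, K, O, P, T, U

Tracing K: it sits inside (K,(P,(O,(J,B)))).
Tracing U: it sits inside (D,U).
The smallest clade enclosing both is ((T,G),(D,U),((K,(P,(O,(J,B)))),(A,C),((F,H),I))); the answer is its 14 terminal taxa in alphabetical order.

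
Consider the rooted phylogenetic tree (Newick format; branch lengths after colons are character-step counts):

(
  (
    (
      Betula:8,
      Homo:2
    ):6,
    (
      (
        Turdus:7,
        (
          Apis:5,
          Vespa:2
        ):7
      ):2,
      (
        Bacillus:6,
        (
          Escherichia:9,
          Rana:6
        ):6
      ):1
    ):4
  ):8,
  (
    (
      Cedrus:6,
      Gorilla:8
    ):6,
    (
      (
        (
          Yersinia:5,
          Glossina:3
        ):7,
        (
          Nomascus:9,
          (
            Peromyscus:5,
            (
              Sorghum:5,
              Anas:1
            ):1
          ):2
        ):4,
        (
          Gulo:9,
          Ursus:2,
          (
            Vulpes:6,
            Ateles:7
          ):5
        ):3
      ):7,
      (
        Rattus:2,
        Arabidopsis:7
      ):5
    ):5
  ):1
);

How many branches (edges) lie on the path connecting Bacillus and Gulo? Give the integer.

9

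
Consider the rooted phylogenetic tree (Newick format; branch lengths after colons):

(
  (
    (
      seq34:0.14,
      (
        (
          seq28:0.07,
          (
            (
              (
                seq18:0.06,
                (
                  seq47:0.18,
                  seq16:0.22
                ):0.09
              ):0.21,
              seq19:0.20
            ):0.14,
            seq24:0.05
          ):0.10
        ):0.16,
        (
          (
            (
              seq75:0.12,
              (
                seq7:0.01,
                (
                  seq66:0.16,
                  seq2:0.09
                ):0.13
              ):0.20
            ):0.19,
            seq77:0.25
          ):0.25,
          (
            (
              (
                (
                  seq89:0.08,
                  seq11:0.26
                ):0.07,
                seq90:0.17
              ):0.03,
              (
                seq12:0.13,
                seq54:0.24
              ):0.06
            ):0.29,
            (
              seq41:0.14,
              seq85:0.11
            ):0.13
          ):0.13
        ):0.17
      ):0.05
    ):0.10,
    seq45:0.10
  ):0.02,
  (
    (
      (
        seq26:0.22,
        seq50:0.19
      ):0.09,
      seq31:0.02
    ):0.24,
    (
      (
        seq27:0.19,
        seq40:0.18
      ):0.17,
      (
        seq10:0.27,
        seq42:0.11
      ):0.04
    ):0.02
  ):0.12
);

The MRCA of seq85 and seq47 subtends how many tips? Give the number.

The MRCA of seq85 and seq47 is the node subtending ((seq28,(((seq18,(seq47,seq16)),seq19),seq24)),(((seq75,(seq7,(seq66,seq2))),seq77),((((seq89,seq11),seq90),(seq12,seq54)),(seq41,seq85)))).
That clade contains 18 terminal taxa: seq11, seq12, seq16, seq18, seq19, seq2, seq24, seq28, seq41, seq47, seq54, seq66, seq7, seq75, seq77, seq85, seq89, seq90.

18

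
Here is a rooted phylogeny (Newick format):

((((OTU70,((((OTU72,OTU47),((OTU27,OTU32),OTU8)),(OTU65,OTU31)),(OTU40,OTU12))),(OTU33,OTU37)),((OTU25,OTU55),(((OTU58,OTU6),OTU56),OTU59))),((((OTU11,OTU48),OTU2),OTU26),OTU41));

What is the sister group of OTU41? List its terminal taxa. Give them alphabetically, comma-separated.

OTU11, OTU2, OTU26, OTU48

OTU41 attaches to the tree at the node subtending ((((OTU11,OTU48),OTU2),OTU26),OTU41).
The other lineage descending from that same node — the sister group — is (((OTU11,OTU48),OTU2),OTU26); its 4 tips in alphabetical order are the answer.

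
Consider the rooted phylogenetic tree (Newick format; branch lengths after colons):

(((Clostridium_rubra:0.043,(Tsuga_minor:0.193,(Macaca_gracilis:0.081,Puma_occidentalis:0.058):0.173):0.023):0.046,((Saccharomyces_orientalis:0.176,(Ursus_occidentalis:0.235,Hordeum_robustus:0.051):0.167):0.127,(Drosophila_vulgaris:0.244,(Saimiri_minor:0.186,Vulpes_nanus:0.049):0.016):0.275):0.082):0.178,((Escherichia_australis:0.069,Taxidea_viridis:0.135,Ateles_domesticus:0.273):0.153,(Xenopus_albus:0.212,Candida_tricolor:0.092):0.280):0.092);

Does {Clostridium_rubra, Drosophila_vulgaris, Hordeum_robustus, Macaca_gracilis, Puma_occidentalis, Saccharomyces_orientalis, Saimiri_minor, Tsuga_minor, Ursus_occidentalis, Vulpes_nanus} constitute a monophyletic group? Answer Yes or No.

Yes

The most recent common ancestor of these taxa subtends ((Clostridium_rubra,(Tsuga_minor,(Macaca_gracilis,Puma_occidentalis))),((Saccharomyces_orientalis,(Ursus_occidentalis,Hordeum_robustus)),(Drosophila_vulgaris,(Saimiri_minor,Vulpes_nanus)))).
That clade has exactly 10 tips — every listed taxon and nothing else — so the group is monophyletic.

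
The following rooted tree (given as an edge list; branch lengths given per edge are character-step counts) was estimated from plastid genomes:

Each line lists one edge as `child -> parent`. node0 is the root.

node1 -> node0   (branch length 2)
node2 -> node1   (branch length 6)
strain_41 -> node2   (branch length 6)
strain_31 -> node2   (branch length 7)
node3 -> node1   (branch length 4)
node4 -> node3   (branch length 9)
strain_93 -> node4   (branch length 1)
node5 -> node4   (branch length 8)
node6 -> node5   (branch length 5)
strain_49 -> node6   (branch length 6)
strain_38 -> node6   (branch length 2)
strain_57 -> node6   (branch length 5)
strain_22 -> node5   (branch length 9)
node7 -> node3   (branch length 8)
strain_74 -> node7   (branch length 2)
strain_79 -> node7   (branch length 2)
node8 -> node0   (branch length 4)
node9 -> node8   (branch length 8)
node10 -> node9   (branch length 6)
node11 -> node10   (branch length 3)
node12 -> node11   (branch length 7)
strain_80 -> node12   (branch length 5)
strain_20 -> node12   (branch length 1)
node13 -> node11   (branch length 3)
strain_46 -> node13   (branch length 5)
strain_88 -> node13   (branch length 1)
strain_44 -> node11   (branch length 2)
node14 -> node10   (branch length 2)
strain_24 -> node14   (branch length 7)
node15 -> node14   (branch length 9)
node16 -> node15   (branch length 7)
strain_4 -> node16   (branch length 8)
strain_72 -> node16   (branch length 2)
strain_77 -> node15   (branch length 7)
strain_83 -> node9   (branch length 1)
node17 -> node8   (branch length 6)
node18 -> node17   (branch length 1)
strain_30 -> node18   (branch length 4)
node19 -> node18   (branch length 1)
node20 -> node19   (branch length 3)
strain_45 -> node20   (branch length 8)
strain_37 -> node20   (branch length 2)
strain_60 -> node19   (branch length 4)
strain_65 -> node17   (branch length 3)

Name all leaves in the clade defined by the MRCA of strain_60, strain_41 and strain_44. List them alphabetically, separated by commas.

Tracing strain_60: it sits inside ((strain_45,strain_37),strain_60).
Tracing strain_41: it sits inside (strain_41,strain_31).
Tracing strain_44: it sits inside ((strain_80,strain_20),(strain_46,strain_88),strain_44).
The smallest clade enclosing all 3 is the whole tree (their MRCA is the root), so the answer is all 24 tips in alphabetical order.

strain_20, strain_22, strain_24, strain_30, strain_31, strain_37, strain_38, strain_4, strain_41, strain_44, strain_45, strain_46, strain_49, strain_57, strain_60, strain_65, strain_72, strain_74, strain_77, strain_79, strain_80, strain_83, strain_88, strain_93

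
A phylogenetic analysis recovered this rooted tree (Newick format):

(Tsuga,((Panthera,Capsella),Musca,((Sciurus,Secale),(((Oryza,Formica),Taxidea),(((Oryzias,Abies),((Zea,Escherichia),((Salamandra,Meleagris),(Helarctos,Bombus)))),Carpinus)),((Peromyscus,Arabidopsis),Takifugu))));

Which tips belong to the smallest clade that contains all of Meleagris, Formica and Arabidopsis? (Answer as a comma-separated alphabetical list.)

Tracing Meleagris: it sits inside (Salamandra,Meleagris).
Tracing Formica: it sits inside (Oryza,Formica).
Tracing Arabidopsis: it sits inside (Peromyscus,Arabidopsis).
The smallest clade enclosing all 3 is ((Sciurus,Secale),(((Oryza,Formica),Taxidea),(((Oryzias,Abies),((Zea,Escherichia),((Salamandra,Meleagris),(Helarctos,Bombus)))),Carpinus)),((Peromyscus,Arabidopsis),Takifugu)); the answer is its 17 terminal taxa in alphabetical order.

Abies, Arabidopsis, Bombus, Carpinus, Escherichia, Formica, Helarctos, Meleagris, Oryza, Oryzias, Peromyscus, Salamandra, Sciurus, Secale, Takifugu, Taxidea, Zea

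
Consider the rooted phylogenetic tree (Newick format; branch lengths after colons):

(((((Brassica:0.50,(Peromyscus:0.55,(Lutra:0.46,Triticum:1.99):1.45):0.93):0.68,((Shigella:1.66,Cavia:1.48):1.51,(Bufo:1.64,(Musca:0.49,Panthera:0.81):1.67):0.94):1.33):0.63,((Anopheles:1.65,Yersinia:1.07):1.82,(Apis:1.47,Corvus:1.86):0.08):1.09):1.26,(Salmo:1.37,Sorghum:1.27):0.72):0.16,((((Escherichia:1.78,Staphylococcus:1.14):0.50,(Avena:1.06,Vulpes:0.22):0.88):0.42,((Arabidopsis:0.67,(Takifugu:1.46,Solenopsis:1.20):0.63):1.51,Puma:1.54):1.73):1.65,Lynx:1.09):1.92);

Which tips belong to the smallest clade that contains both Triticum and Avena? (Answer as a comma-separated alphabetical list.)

Tracing Triticum: it sits inside (Lutra,Triticum).
Tracing Avena: it sits inside (Avena,Vulpes).
The smallest clade enclosing both is the whole tree (their MRCA is the root), so the answer is all 24 tips in alphabetical order.

Anopheles, Apis, Arabidopsis, Avena, Brassica, Bufo, Cavia, Corvus, Escherichia, Lutra, Lynx, Musca, Panthera, Peromyscus, Puma, Salmo, Shigella, Solenopsis, Sorghum, Staphylococcus, Takifugu, Triticum, Vulpes, Yersinia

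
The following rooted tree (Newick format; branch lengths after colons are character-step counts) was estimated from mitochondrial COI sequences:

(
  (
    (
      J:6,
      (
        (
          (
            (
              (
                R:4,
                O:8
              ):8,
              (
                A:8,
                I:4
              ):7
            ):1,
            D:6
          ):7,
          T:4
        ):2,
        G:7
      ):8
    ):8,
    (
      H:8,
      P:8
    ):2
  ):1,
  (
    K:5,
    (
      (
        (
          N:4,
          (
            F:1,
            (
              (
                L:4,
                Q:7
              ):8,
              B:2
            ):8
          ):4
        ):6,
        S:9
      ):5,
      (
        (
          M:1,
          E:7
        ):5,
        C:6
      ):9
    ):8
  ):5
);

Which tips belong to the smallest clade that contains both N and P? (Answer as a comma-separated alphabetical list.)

Tracing N: it sits inside (N,(F,((L,Q),B))).
Tracing P: it sits inside (H,P).
The smallest clade enclosing both is the whole tree (their MRCA is the root), so the answer is all 20 tips in alphabetical order.

A, B, C, D, E, F, G, H, I, J, K, L, M, N, O, P, Q, R, S, T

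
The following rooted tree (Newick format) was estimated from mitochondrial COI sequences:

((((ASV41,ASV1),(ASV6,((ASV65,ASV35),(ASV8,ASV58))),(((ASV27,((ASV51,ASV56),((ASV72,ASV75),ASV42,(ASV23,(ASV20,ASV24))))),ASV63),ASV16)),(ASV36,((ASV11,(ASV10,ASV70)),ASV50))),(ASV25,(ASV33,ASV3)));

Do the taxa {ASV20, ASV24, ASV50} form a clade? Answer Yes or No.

No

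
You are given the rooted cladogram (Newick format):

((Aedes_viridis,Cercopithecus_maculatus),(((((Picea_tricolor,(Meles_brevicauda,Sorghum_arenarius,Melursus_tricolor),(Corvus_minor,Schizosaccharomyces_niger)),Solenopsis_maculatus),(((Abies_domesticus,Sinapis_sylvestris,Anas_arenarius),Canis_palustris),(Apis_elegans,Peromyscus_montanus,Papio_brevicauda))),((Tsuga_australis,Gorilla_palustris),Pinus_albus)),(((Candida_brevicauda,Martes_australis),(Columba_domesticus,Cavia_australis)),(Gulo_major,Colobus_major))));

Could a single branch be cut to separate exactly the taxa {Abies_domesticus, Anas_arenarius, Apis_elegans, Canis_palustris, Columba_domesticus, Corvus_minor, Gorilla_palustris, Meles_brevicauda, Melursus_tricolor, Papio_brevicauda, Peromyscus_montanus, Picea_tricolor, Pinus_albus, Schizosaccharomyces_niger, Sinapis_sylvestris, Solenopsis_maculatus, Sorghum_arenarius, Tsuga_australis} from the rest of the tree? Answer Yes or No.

The MRCA of the listed taxa subtends (((((Picea_tricolor,(Meles_brevicauda,Sorghum_arenarius,Melursus_tricolor),(Corvus_minor,Schizosaccharomyces_niger)),Solenopsis_maculatus),(((Abies_domesticus,Sinapis_sylvestris,Anas_arenarius),Canis_palustris),(Apis_elegans,Peromyscus_montanus,Papio_brevicauda))),((Tsuga_australis,Gorilla_palustris),Pinus_albus)),(((Candida_brevicauda,Martes_australis),(Columba_domesticus,Cavia_australis)),(Gulo_major,Colobus_major))).
That clade also contains Candida_brevicauda, Cavia_australis, Colobus_major, Gulo_major, Martes_australis, which are not in the proposed group, so the group is not monophyletic.

No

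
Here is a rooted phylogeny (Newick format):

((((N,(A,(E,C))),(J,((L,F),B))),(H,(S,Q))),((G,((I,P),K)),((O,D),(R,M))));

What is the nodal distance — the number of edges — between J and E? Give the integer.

6

The MRCA of J and E is the node subtending ((N,(A,(E,C))),(J,((L,F),B))).
From J up to that node: 2 branches. From E up to the same node: 4 branches. Total: 2 + 4 = 6.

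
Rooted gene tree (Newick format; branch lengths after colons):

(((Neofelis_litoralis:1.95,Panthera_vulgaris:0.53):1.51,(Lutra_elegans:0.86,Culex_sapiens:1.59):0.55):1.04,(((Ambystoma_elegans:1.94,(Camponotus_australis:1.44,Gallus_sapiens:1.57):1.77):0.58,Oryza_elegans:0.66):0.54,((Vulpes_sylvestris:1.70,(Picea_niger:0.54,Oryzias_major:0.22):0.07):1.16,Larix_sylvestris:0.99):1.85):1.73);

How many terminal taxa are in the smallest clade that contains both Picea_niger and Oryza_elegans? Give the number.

8

The MRCA of Picea_niger and Oryza_elegans is the node subtending (((Ambystoma_elegans,(Camponotus_australis,Gallus_sapiens)),Oryza_elegans),((Vulpes_sylvestris,(Picea_niger,Oryzias_major)),Larix_sylvestris)).
That clade contains 8 terminal taxa: Ambystoma_elegans, Camponotus_australis, Gallus_sapiens, Larix_sylvestris, Oryza_elegans, Oryzias_major, Picea_niger, Vulpes_sylvestris.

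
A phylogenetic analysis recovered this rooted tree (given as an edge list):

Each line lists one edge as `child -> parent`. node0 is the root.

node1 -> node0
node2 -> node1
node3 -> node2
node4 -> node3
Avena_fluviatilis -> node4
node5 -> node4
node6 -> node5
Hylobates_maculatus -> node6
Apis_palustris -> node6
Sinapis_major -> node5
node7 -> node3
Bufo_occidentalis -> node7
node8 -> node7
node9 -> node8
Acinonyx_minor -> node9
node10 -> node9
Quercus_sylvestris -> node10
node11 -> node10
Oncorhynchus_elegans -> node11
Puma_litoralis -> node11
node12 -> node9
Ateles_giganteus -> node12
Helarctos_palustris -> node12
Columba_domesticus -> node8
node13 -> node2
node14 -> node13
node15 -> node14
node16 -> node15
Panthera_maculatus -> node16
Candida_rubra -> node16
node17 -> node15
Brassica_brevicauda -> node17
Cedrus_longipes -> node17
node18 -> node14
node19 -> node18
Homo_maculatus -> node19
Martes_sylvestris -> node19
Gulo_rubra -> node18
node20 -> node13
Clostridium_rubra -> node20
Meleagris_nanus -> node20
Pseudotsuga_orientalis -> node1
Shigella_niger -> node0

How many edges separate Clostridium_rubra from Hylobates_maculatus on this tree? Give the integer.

8

The MRCA of Clostridium_rubra and Hylobates_maculatus is the node subtending (((Avena_fluviatilis,((Hylobates_maculatus,Apis_palustris),Sinapis_major)),(Bufo_occidentalis,((Acinonyx_minor,(Quercus_sylvestris,(Oncorhynchus_elegans,Puma_litoralis)),(Ateles_giganteus,Helarctos_palustris)),Columba_domesticus))),((((Panthera_maculatus,Candida_rubra),(Brassica_brevicauda,Cedrus_longipes)),((Homo_maculatus,Martes_sylvestris),Gulo_rubra)),(Clostridium_rubra,Meleagris_nanus))).
From Clostridium_rubra up to that node: 3 branches. From Hylobates_maculatus up to the same node: 5 branches. Total: 3 + 5 = 8.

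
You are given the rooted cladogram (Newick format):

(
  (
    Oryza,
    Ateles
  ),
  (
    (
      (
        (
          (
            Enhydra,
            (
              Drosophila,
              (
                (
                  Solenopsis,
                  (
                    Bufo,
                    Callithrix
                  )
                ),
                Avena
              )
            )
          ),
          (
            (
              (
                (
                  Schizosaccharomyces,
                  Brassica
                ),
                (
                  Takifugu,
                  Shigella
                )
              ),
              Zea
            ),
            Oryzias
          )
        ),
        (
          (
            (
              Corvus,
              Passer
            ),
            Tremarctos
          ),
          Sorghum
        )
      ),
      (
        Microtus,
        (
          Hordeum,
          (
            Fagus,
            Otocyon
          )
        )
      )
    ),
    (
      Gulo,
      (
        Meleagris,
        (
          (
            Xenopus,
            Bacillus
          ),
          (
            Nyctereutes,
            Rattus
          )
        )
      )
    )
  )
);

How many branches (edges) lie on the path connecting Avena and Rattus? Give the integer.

12

The MRCA of Avena and Rattus is the node subtending (((((Enhydra,(Drosophila,((Solenopsis,(Bufo,Callithrix)),Avena))),((((Schizosaccharomyces,Brassica),(Takifugu,Shigella)),Zea),Oryzias)),(((Corvus,Passer),Tremarctos),Sorghum)),(Microtus,(Hordeum,(Fagus,Otocyon)))),(Gulo,(Meleagris,((Xenopus,Bacillus),(Nyctereutes,Rattus))))).
From Avena up to that node: 7 branches. From Rattus up to the same node: 5 branches. Total: 7 + 5 = 12.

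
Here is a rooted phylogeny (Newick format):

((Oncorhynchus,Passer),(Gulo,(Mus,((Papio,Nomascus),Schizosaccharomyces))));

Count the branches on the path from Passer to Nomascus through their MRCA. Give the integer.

7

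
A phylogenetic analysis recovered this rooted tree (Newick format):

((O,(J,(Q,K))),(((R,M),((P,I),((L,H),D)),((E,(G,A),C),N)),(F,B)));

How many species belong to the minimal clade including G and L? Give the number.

The MRCA of G and L is the node subtending ((R,M),((P,I),((L,H),D)),((E,(G,A),C),N)).
That clade contains 12 terminal taxa: A, C, D, E, G, H, I, L, M, N, P, R.

12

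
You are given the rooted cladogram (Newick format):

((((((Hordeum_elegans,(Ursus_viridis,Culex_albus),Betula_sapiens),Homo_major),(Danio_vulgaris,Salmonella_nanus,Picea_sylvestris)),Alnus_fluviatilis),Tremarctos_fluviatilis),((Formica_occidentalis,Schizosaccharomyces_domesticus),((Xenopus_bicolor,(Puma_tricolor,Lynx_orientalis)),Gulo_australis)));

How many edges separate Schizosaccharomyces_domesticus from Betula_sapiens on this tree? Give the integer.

9

The MRCA of Schizosaccharomyces_domesticus and Betula_sapiens is the root of the tree.
From Schizosaccharomyces_domesticus up to that node: 3 branches. From Betula_sapiens up to the same node: 6 branches. Total: 3 + 6 = 9.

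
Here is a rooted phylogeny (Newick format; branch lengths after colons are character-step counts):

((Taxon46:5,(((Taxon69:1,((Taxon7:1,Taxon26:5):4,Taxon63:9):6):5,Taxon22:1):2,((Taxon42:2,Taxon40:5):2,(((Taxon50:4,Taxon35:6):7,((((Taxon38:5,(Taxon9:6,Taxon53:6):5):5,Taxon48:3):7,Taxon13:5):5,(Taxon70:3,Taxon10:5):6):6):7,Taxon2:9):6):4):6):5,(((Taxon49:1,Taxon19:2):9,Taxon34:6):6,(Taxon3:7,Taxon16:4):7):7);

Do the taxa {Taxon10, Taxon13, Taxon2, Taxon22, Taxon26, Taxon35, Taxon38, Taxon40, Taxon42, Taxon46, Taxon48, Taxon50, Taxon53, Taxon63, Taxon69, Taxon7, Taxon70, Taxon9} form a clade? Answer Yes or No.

Yes

The most recent common ancestor of these taxa subtends (Taxon46,(((Taxon69,((Taxon7,Taxon26),Taxon63)),Taxon22),((Taxon42,Taxon40),(((Taxon50,Taxon35),((((Taxon38,(Taxon9,Taxon53)),Taxon48),Taxon13),(Taxon70,Taxon10))),Taxon2)))).
That clade has exactly 18 tips — every listed taxon and nothing else — so the group is monophyletic.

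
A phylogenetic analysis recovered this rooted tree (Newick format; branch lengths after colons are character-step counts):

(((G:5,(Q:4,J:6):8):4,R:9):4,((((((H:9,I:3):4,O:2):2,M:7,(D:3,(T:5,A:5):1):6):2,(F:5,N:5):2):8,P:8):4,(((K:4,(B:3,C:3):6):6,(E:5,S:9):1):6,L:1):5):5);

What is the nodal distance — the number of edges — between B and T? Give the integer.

The MRCA of B and T is the node subtending ((((((H,I),O),M,(D,(T,A))),(F,N)),P),(((K,(B,C)),(E,S)),L)).
From B up to that node: 5 branches. From T up to the same node: 6 branches. Total: 5 + 6 = 11.

11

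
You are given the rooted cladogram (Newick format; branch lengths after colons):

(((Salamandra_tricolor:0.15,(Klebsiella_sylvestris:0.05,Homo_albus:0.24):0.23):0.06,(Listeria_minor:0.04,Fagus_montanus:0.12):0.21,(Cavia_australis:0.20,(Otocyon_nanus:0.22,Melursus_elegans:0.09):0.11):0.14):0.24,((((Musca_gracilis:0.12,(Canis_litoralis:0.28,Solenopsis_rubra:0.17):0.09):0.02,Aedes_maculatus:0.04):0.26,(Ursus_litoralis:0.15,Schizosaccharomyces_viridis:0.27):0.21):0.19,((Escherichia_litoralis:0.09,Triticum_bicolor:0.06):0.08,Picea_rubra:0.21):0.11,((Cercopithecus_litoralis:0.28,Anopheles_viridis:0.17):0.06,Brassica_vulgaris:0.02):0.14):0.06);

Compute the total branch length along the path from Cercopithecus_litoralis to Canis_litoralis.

The path runs Cercopithecus_litoralis → … → MRCA → … → Canis_litoralis; the MRCA is the node subtending ((((Musca_gracilis,(Canis_litoralis,Solenopsis_rubra)),Aedes_maculatus),(Ursus_litoralis,Schizosaccharomyces_viridis)),((Escherichia_litoralis,Triticum_bicolor),Picea_rubra),((Cercopithecus_litoralis,Anopheles_viridis),Brassica_vulgaris)).
Branch lengths along that path: 0.28 + 0.06 + 0.14 + 0.19 + 0.26 + 0.02 + 0.09 + 0.28 = 1.32.

1.32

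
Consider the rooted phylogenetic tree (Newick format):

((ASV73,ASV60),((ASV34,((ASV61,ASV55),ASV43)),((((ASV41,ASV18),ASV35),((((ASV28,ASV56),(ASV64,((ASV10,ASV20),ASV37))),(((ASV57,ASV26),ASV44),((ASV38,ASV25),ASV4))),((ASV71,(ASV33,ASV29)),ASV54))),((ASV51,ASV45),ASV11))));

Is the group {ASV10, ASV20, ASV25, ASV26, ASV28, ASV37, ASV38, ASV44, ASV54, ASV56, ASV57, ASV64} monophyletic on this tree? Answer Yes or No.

The MRCA of the listed taxa subtends ((((ASV28,ASV56),(ASV64,((ASV10,ASV20),ASV37))),(((ASV57,ASV26),ASV44),((ASV38,ASV25),ASV4))),((ASV71,(ASV33,ASV29)),ASV54)).
That clade also contains ASV29, ASV33, ASV4, ASV71, which are not in the proposed group, so the group is not monophyletic.

No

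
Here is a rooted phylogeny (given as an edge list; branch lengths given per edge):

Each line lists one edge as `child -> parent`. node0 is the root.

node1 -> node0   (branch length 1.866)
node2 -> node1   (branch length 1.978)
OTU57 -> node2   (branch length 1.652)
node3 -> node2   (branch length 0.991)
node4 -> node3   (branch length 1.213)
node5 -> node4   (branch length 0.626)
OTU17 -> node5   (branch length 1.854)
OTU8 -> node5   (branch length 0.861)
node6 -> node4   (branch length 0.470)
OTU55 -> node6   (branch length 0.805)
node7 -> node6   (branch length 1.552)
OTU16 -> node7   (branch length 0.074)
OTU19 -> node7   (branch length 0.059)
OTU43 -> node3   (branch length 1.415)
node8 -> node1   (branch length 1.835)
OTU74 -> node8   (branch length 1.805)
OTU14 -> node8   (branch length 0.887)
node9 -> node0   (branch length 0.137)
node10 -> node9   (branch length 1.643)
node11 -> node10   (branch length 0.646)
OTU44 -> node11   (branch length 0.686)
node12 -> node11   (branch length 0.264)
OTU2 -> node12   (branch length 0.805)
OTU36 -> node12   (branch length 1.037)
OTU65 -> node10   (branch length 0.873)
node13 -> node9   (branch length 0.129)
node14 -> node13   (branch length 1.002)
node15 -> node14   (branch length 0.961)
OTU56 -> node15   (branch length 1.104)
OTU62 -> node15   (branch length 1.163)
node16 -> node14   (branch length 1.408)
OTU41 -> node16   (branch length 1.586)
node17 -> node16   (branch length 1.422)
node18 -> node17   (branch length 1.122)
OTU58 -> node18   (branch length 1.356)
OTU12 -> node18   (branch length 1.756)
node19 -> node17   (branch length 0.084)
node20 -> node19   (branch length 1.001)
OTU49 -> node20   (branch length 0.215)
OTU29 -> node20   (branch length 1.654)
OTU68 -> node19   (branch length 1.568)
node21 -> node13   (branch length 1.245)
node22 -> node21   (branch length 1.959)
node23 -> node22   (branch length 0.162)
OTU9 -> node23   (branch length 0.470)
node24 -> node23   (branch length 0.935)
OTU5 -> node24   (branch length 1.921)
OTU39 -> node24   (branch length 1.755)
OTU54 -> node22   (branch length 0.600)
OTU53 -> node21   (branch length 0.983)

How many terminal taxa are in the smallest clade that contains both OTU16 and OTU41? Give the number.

26

The MRCA of OTU16 and OTU41 is the root, so the clade is the entire tree.
That clade contains 26 terminal taxa: OTU12, OTU14, OTU16, OTU17, OTU19, OTU2, OTU29, OTU36, OTU39, OTU41, OTU43, OTU44, OTU49, OTU5, OTU53, OTU54, OTU55, OTU56, OTU57, OTU58, OTU62, OTU65, OTU68, OTU74, OTU8, OTU9.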